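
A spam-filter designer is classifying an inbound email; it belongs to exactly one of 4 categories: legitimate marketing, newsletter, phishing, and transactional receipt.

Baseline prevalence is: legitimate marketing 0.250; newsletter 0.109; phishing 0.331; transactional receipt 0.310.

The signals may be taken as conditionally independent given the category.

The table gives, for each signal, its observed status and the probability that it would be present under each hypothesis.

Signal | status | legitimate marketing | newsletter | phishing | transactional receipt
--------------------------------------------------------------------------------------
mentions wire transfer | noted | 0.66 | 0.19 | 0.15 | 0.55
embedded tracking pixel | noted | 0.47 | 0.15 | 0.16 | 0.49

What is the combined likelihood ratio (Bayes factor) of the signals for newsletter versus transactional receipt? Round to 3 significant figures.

The Bayes factor is the ratio of the joint likelihoods of the signal pattern under the two hypotheses.
  newsletter: 0.19 × 0.15 = 0.0285
  transactional receipt: 0.55 × 0.49 = 0.2695
Bayes factor = 0.0285 / 0.2695 ≈ 0.106

0.106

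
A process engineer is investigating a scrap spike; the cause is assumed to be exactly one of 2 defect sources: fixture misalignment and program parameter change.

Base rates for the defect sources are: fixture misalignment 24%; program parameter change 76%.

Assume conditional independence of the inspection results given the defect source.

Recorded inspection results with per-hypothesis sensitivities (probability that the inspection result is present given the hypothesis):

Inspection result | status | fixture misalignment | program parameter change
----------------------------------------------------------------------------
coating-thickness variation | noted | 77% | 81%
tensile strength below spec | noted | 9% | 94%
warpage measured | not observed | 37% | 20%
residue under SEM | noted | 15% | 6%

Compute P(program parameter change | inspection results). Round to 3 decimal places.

Multiply each prior by the joint likelihood of the inspection result pattern (using 1 − P(present | H) for each absent inspection result):
  fixture misalignment: 0.24 × 0.77 × 0.09 × (1 − 0.37) × 0.15 = 0.0015717
  program parameter change: 0.76 × 0.81 × 0.94 × (1 − 0.20) × 0.06 = 0.027776
Normalizing constant Z = 0.0015717 + 0.027776 = 0.029348.
P(program parameter change | evidence) = 0.027776 / 0.029348 ≈ 0.946.

0.946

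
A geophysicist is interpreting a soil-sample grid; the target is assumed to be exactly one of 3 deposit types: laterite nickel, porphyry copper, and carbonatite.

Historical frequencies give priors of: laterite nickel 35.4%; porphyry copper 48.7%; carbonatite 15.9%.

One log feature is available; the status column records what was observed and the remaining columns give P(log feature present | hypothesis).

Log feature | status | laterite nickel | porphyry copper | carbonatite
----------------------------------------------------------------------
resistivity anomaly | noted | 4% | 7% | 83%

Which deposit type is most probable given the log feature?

By Bayes' rule, the unnormalized weight for each hypothesis is prior × likelihood:
  laterite nickel: 0.354 × 0.04 = 0.01416
  porphyry copper: 0.487 × 0.07 = 0.03409
  carbonatite: 0.159 × 0.83 = 0.13197
Marginal likelihood of the evidence = 0.18022.
P(laterite nickel | evidence) ≈ 0.01416 / 0.18022 ≈ 0.079
P(porphyry copper | evidence) ≈ 0.03409 / 0.18022 ≈ 0.189
P(carbonatite | evidence) ≈ 0.13197 / 0.18022 ≈ 0.732
The largest is 0.732, so carbonatite is most probable.

carbonatite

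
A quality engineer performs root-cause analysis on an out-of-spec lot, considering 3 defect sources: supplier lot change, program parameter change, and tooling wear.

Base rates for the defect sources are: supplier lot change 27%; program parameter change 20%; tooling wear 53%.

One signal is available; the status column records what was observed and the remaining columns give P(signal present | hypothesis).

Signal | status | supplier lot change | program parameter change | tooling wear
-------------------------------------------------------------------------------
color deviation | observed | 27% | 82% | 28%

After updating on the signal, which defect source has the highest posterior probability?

program parameter change

By Bayes' rule, the unnormalized weight for each hypothesis is prior × likelihood:
  supplier lot change: 0.27 × 0.27 = 0.0729
  program parameter change: 0.20 × 0.82 = 0.164
  tooling wear: 0.53 × 0.28 = 0.1484
Marginal likelihood of the evidence = 0.3853.
P(supplier lot change | evidence) ≈ 0.0729 / 0.3853 ≈ 0.189
P(program parameter change | evidence) ≈ 0.164 / 0.3853 ≈ 0.426
P(tooling wear | evidence) ≈ 0.1484 / 0.3853 ≈ 0.385
The largest is 0.426, so program parameter change is most probable.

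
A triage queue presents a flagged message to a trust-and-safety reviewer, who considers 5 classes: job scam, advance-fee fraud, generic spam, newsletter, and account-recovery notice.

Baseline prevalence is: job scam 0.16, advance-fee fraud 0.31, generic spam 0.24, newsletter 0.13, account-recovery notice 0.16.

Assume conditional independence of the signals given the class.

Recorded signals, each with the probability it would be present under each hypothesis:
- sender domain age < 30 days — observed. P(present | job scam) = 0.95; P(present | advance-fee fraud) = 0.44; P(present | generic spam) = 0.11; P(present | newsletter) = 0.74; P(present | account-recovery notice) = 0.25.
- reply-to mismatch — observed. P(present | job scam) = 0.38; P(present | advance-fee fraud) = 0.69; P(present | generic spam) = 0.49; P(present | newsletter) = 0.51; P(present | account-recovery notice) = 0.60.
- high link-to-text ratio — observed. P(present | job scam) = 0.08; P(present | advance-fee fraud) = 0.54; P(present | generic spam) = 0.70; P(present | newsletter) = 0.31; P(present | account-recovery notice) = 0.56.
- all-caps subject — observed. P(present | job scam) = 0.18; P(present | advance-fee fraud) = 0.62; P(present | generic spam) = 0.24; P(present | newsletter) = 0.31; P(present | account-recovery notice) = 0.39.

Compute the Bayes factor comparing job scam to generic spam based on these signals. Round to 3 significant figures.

Joint likelihood of the signal pattern under each hypothesis:
  job scam: 0.95 × 0.38 × 0.08 × 0.18 = 0.0051984
  generic spam: 0.11 × 0.49 × 0.70 × 0.24 = 0.0090552
Bayes factor = 0.0051984 / 0.0090552 ≈ 0.574

0.574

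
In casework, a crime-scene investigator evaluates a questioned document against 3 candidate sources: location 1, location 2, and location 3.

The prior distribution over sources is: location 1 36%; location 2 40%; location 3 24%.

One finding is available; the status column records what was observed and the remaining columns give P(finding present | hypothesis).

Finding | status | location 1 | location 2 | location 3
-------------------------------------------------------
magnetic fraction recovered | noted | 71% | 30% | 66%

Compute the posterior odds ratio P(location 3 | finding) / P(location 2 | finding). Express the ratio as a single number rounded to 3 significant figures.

1.32

Unnormalized posterior weight (prior times the finding likelihood) for each of the two hypotheses:
  location 3: 0.24 × 0.66 = 0.1584
  location 2: 0.40 × 0.30 = 0.12
Odds(location 3 : location 2) = 0.1584 / 0.12 ≈ 1.32.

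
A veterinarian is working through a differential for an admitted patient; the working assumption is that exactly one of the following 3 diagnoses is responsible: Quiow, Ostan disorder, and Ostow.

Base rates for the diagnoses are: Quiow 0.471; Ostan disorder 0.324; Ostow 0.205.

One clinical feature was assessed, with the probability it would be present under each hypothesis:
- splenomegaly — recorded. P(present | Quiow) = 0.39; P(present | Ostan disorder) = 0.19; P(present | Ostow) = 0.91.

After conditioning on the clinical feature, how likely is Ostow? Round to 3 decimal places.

0.432

For each hypothesis, the unnormalized posterior weight is prior × likelihood:
  Quiow: 0.471 × 0.39 = 0.18369
  Ostan disorder: 0.324 × 0.19 = 0.06156
  Ostow: 0.205 × 0.91 = 0.18655
The unnormalized weights sum to 0.4318.
P(Ostow | evidence) = 0.18655 / 0.4318 ≈ 0.432.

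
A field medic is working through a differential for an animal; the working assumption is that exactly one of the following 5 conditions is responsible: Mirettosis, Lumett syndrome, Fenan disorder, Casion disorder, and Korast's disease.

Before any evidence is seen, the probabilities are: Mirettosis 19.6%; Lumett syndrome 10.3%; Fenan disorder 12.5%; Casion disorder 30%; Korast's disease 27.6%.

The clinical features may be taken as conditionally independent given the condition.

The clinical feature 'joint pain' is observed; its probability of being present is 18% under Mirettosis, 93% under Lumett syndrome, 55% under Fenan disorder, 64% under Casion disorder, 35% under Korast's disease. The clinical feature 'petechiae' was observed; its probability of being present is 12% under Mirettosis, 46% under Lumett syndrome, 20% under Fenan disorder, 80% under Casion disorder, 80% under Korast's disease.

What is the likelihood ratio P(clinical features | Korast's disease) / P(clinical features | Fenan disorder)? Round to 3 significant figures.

2.55

The Bayes factor is the ratio of the joint likelihoods of the clinical feature pattern under the two hypotheses.
  Korast's disease: 0.35 × 0.80 = 0.28
  Fenan disorder: 0.55 × 0.20 = 0.11
Bayes factor = 0.28 / 0.11 ≈ 2.55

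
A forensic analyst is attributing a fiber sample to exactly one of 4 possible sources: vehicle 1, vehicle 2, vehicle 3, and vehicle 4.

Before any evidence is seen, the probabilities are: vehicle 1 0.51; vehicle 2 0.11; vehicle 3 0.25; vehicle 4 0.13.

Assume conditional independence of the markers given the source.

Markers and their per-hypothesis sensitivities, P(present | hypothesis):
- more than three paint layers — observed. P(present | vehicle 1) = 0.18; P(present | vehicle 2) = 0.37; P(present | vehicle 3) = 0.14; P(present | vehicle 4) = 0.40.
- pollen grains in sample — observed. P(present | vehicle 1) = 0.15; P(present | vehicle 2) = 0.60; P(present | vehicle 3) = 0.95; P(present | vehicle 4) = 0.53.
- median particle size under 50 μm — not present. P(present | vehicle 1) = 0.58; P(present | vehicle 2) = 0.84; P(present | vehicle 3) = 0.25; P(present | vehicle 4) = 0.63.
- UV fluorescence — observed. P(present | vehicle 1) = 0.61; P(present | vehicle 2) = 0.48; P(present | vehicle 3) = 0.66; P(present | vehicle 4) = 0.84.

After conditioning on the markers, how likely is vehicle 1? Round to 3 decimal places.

0.116

By Bayes' rule with conditional independence, the unnormalized weight for each hypothesis is prior × ∏ likelihoods (using 1 − P(present | H) for each absent marker):
  vehicle 1: 0.51 × 0.18 × 0.15 × (1 − 0.58) × 0.61 = 0.0035279
  vehicle 2: 0.11 × 0.37 × 0.60 × (1 − 0.84) × 0.48 = 0.0018755
  vehicle 3: 0.25 × 0.14 × 0.95 × (1 − 0.25) × 0.66 = 0.016459
  vehicle 4: 0.13 × 0.40 × 0.53 × (1 − 0.63) × 0.84 = 0.0085656
Normalizing constant Z = 0.0035279 + 0.0018755 + 0.016459 + 0.0085656 = 0.030428.
P(vehicle 1 | evidence) = 0.0035279 / 0.030428 ≈ 0.116.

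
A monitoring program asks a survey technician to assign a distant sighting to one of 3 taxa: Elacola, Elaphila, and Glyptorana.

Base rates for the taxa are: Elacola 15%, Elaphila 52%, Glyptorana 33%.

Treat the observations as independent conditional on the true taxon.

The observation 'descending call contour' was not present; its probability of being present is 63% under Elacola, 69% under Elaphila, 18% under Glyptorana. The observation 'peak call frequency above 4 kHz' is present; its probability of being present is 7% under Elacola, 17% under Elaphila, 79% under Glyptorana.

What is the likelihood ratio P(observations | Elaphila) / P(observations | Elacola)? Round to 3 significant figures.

Joint likelihood of the evidence pattern under each hypothesis (using 1 − P(present | H) for each absent observation):
  Elaphila: (1 − 0.69) × 0.17 = 0.0527
  Elacola: (1 − 0.63) × 0.07 = 0.0259
Bayes factor = 0.0527 / 0.0259 ≈ 2.03

2.03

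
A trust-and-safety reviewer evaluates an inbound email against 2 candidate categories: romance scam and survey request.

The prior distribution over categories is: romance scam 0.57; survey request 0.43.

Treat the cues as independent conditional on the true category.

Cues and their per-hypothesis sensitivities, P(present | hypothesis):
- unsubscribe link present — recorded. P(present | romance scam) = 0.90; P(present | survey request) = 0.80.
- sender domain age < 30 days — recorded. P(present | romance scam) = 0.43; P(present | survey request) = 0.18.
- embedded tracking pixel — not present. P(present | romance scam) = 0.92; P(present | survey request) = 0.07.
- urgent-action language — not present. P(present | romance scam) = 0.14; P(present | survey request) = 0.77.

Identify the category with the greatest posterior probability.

By Bayes' rule with conditional independence, the unnormalized weight for each hypothesis is prior × ∏ likelihoods (using 1 − P(present | H) for each absent cue):
  romance scam: 0.57 × 0.90 × 0.43 × (1 − 0.92) × (1 − 0.14) = 0.015177
  survey request: 0.43 × 0.80 × 0.18 × (1 − 0.07) × (1 − 0.77) = 0.013245
Normalizing constant Z = 0.015177 + 0.013245 = 0.028421.
P(romance scam | evidence) ≈ 0.015177 / 0.028421 ≈ 0.534
P(survey request | evidence) ≈ 0.013245 / 0.028421 ≈ 0.466
The largest is 0.534, so romance scam is most probable.

romance scam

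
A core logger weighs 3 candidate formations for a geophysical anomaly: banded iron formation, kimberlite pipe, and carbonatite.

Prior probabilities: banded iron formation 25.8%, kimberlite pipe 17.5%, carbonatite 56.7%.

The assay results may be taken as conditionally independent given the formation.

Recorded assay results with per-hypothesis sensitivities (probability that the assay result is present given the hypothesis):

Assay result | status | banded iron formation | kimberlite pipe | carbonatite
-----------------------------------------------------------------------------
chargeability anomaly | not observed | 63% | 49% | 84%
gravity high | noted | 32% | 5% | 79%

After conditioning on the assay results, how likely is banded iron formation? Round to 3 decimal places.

0.286

By Bayes' rule with conditional independence, the unnormalized weight for each hypothesis is prior × ∏ likelihoods (using 1 − P(present | H) for each absent assay result):
  banded iron formation: 0.258 × (1 − 0.63) × 0.32 = 0.030547
  kimberlite pipe: 0.175 × (1 − 0.49) × 0.05 = 0.0044625
  carbonatite: 0.567 × (1 − 0.84) × 0.79 = 0.071669
Marginal likelihood of the evidence = 0.10668.
P(banded iron formation | evidence) = 0.030547 / 0.10668 ≈ 0.286.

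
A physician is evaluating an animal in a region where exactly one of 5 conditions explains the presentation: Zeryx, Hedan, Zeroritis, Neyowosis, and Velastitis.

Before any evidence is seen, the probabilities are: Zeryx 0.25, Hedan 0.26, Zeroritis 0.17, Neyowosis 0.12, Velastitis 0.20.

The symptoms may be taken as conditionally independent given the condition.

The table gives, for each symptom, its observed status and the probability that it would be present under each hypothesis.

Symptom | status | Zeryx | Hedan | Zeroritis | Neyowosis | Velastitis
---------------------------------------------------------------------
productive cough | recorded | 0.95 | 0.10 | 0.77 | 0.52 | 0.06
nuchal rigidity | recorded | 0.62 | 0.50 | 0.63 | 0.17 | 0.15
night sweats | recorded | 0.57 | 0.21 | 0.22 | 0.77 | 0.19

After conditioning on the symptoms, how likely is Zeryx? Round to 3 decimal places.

Multiply each prior by the joint likelihood of the symptom pattern:
  Zeryx: 0.25 × 0.95 × 0.62 × 0.57 = 0.083932
  Hedan: 0.26 × 0.10 × 0.50 × 0.21 = 0.00273
  Zeroritis: 0.17 × 0.77 × 0.63 × 0.22 = 0.018143
  Neyowosis: 0.12 × 0.52 × 0.17 × 0.77 = 0.0081682
  Velastitis: 0.20 × 0.06 × 0.15 × 0.19 = 0.000342
Normalizing constant Z = 0.083932 + 0.00273 + 0.018143 + 0.0081682 + 0.000342 = 0.11332.
P(Zeryx | evidence) = 0.083932 / 0.11332 ≈ 0.741.

0.741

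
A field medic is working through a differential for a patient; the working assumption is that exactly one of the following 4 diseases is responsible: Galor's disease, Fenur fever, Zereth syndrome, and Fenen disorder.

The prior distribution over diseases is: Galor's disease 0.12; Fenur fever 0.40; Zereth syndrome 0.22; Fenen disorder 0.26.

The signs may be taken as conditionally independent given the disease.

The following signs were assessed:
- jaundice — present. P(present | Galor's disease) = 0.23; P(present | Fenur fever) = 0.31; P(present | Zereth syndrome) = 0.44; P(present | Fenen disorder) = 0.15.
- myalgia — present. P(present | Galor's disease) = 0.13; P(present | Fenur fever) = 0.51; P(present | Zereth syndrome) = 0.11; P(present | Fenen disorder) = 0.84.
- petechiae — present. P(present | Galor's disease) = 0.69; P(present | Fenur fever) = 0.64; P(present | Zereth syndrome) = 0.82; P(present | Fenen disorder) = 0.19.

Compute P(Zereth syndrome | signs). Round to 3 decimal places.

0.151

By Bayes' rule with conditional independence, the unnormalized weight for each hypothesis is prior × ∏ likelihoods:
  Galor's disease: 0.12 × 0.23 × 0.13 × 0.69 = 0.0024757
  Fenur fever: 0.40 × 0.31 × 0.51 × 0.64 = 0.040474
  Zereth syndrome: 0.22 × 0.44 × 0.11 × 0.82 = 0.0087314
  Fenen disorder: 0.26 × 0.15 × 0.84 × 0.19 = 0.0062244
The unnormalized weights sum to 0.057905.
P(Zereth syndrome | evidence) = 0.0087314 / 0.057905 ≈ 0.151.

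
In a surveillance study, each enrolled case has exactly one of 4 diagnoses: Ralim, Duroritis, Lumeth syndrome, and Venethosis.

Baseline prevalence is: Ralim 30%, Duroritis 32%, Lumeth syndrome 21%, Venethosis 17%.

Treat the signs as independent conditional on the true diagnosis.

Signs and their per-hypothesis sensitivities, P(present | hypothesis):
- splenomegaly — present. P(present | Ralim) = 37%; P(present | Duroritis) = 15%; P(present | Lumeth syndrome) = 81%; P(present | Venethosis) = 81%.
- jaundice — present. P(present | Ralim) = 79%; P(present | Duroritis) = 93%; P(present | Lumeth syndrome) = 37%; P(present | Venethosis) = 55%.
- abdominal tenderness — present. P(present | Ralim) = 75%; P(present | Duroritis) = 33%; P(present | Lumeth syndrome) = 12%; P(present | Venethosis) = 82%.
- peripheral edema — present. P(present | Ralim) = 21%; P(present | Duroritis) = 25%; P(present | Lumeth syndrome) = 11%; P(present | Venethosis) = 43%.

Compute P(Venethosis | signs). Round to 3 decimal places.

0.593

Multiply each prior by the joint likelihood of the sign pattern:
  Ralim: 0.30 × 0.37 × 0.79 × 0.75 × 0.21 = 0.013811
  Duroritis: 0.32 × 0.15 × 0.93 × 0.33 × 0.25 = 0.0036828
  Lumeth syndrome: 0.21 × 0.81 × 0.37 × 0.12 × 0.11 = 0.00083077
  Venethosis: 0.17 × 0.81 × 0.55 × 0.82 × 0.43 = 0.026704
The unnormalized weights sum to 0.045029.
P(Venethosis | evidence) = 0.026704 / 0.045029 ≈ 0.593.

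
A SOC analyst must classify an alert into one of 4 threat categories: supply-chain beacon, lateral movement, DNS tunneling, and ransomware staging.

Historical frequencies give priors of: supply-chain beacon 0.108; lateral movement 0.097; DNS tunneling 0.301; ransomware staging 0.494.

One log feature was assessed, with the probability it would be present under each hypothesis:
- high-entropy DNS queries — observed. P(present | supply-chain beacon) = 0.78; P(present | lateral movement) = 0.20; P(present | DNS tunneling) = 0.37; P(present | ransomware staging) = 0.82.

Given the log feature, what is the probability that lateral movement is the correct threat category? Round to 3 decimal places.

0.031

For each hypothesis, the unnormalized posterior weight is prior × likelihood:
  supply-chain beacon: 0.108 × 0.78 = 0.08424
  lateral movement: 0.097 × 0.20 = 0.0194
  DNS tunneling: 0.301 × 0.37 = 0.11137
  ransomware staging: 0.494 × 0.82 = 0.40508
Normalizing constant Z = 0.08424 + 0.0194 + 0.11137 + 0.40508 = 0.62009.
P(lateral movement | evidence) = 0.0194 / 0.62009 ≈ 0.031.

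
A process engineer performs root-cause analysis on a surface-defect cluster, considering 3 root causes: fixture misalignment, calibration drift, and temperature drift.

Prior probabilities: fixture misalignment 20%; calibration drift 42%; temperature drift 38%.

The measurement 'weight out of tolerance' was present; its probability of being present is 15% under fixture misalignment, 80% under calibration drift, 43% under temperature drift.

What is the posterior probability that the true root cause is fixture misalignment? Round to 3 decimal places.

0.057

For each hypothesis, the unnormalized posterior weight is prior × likelihood:
  fixture misalignment: 0.20 × 0.15 = 0.03
  calibration drift: 0.42 × 0.80 = 0.336
  temperature drift: 0.38 × 0.43 = 0.1634
The unnormalized weights sum to 0.5294.
P(fixture misalignment | evidence) = 0.03 / 0.5294 ≈ 0.057.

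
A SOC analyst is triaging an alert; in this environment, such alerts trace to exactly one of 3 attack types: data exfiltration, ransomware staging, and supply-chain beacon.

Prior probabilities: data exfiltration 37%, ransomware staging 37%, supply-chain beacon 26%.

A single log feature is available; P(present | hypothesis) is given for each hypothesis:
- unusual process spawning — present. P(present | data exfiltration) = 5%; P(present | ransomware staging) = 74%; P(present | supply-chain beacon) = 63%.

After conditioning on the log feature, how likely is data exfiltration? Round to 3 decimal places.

0.041

Multiply each prior by the likelihood of the log feature:
  data exfiltration: 0.37 × 0.05 = 0.0185
  ransomware staging: 0.37 × 0.74 = 0.2738
  supply-chain beacon: 0.26 × 0.63 = 0.1638
The unnormalized weights sum to 0.4561.
P(data exfiltration | evidence) = 0.0185 / 0.4561 ≈ 0.041.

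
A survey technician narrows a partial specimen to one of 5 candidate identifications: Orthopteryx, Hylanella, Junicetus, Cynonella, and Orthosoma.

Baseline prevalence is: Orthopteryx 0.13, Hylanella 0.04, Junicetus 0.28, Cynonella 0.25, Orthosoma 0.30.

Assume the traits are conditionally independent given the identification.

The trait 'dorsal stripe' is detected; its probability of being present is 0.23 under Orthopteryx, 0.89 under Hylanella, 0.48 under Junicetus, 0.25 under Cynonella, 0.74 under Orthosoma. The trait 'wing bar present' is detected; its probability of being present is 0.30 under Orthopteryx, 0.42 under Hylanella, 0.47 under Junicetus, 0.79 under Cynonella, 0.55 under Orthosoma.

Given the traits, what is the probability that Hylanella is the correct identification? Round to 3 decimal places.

By Bayes' rule with conditional independence, the unnormalized weight for each hypothesis is prior × ∏ likelihoods:
  Orthopteryx: 0.13 × 0.23 × 0.30 = 0.00897
  Hylanella: 0.04 × 0.89 × 0.42 = 0.014952
  Junicetus: 0.28 × 0.48 × 0.47 = 0.063168
  Cynonella: 0.25 × 0.25 × 0.79 = 0.049375
  Orthosoma: 0.30 × 0.74 × 0.55 = 0.1221
Normalizing constant Z = 0.00897 + 0.014952 + 0.063168 + 0.049375 + 0.1221 = 0.25857.
P(Hylanella | evidence) = 0.014952 / 0.25857 ≈ 0.058.

0.058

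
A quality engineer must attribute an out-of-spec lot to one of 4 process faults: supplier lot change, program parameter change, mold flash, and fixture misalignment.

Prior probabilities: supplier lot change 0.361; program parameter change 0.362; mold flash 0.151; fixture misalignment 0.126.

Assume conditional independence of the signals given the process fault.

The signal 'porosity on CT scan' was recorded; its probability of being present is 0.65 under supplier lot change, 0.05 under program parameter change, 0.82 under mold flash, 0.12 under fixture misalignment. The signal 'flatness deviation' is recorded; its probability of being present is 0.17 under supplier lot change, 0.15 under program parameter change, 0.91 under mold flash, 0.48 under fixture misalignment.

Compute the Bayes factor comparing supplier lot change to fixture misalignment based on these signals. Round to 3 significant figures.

1.92

The Bayes factor is the ratio of the joint likelihoods of the signal pattern under the two hypotheses.
  supplier lot change: 0.65 × 0.17 = 0.1105
  fixture misalignment: 0.12 × 0.48 = 0.0576
Bayes factor = 0.1105 / 0.0576 ≈ 1.92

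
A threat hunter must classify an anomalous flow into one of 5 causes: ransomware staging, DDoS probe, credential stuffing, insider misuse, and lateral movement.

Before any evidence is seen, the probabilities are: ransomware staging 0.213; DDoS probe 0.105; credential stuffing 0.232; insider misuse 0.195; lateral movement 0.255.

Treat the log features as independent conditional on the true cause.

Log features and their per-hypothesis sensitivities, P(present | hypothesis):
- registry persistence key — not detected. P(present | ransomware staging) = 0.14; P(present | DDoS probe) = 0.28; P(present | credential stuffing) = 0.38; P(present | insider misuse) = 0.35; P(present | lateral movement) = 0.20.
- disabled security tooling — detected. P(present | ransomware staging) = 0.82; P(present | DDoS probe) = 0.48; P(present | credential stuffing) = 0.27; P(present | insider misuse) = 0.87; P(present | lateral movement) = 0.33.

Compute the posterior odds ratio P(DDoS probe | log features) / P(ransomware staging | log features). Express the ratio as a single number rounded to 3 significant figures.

0.242

Unnormalized posterior weight (prior times the log feature likelihoods) for each of the two hypotheses (using 1 − P(present | H) for each absent log feature):
  DDoS probe: 0.105 × (1 − 0.28) × 0.48 = 0.036288
  ransomware staging: 0.213 × (1 − 0.14) × 0.82 = 0.15021
Odds(DDoS probe : ransomware staging) = 0.036288 / 0.15021 ≈ 0.242.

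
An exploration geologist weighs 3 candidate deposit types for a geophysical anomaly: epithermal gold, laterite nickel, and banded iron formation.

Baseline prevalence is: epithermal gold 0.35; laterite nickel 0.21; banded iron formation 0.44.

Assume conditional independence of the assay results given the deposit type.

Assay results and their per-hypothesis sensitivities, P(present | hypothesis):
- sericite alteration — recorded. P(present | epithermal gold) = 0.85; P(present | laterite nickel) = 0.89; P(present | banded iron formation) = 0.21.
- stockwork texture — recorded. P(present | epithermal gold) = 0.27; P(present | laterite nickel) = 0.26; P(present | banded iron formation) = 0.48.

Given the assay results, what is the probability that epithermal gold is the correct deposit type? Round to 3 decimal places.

0.464

By Bayes' rule with conditional independence, the unnormalized weight for each hypothesis is prior × ∏ likelihoods:
  epithermal gold: 0.35 × 0.85 × 0.27 = 0.080325
  laterite nickel: 0.21 × 0.89 × 0.26 = 0.048594
  banded iron formation: 0.44 × 0.21 × 0.48 = 0.044352
Marginal likelihood of the evidence = 0.17327.
P(epithermal gold | evidence) = 0.080325 / 0.17327 ≈ 0.464.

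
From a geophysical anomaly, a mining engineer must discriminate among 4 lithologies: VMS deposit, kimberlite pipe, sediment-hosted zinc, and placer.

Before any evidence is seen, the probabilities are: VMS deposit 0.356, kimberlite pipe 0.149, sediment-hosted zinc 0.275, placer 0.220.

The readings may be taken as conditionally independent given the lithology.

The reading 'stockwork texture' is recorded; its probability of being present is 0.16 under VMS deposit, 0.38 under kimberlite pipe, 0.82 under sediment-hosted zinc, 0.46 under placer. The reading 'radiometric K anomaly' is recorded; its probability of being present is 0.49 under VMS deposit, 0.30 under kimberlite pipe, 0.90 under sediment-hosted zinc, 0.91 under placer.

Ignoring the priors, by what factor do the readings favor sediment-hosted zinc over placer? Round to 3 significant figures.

The Bayes factor is the ratio of the joint likelihoods of the reading pattern under the two hypotheses.
  sediment-hosted zinc: 0.82 × 0.90 = 0.738
  placer: 0.46 × 0.91 = 0.4186
Bayes factor = 0.738 / 0.4186 ≈ 1.76

1.76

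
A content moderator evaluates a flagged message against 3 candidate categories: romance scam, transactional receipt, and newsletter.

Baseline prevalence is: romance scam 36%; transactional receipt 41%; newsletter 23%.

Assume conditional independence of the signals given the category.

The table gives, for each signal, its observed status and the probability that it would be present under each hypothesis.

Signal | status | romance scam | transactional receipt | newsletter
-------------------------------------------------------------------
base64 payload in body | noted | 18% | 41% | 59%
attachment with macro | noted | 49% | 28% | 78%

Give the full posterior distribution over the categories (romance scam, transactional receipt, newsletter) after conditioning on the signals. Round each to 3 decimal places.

0.172, 0.255, 0.573

For each hypothesis, the unnormalized posterior weight is prior × product of the signal likelihoods:
  romance scam: 0.36 × 0.18 × 0.49 = 0.031752
  transactional receipt: 0.41 × 0.41 × 0.28 = 0.047068
  newsletter: 0.23 × 0.59 × 0.78 = 0.10585
Normalizing constant Z = 0.031752 + 0.047068 + 0.10585 = 0.18467.
P(romance scam | evidence) = 0.031752 / 0.18467 ≈ 0.172
P(transactional receipt | evidence) = 0.047068 / 0.18467 ≈ 0.255
P(newsletter | evidence) = 0.10585 / 0.18467 ≈ 0.573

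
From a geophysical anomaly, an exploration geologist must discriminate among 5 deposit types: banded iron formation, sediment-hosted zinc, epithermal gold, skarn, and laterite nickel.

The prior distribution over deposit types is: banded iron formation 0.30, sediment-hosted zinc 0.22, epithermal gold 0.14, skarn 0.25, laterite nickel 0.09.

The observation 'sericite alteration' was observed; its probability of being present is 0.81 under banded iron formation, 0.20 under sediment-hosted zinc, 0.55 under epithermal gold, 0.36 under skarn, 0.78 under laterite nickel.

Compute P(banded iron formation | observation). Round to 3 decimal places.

0.464

Multiply each prior by the likelihood of the observation:
  banded iron formation: 0.30 × 0.81 = 0.243
  sediment-hosted zinc: 0.22 × 0.20 = 0.044
  epithermal gold: 0.14 × 0.55 = 0.077
  skarn: 0.25 × 0.36 = 0.09
  laterite nickel: 0.09 × 0.78 = 0.0702
Normalizing constant Z = 0.243 + 0.044 + 0.077 + 0.09 + 0.0702 = 0.5242.
P(banded iron formation | evidence) = 0.243 / 0.5242 ≈ 0.464.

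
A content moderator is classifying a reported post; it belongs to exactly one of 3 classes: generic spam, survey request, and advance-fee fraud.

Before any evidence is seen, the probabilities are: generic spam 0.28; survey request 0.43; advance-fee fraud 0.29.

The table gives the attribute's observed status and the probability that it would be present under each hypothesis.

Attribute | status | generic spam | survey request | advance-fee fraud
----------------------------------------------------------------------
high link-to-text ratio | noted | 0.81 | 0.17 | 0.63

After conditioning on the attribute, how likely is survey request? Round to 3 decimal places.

By Bayes' rule, the unnormalized weight for each hypothesis is prior × likelihood:
  generic spam: 0.28 × 0.81 = 0.2268
  survey request: 0.43 × 0.17 = 0.0731
  advance-fee fraud: 0.29 × 0.63 = 0.1827
Normalizing constant Z = 0.2268 + 0.0731 + 0.1827 = 0.4826.
P(survey request | evidence) = 0.0731 / 0.4826 ≈ 0.151.

0.151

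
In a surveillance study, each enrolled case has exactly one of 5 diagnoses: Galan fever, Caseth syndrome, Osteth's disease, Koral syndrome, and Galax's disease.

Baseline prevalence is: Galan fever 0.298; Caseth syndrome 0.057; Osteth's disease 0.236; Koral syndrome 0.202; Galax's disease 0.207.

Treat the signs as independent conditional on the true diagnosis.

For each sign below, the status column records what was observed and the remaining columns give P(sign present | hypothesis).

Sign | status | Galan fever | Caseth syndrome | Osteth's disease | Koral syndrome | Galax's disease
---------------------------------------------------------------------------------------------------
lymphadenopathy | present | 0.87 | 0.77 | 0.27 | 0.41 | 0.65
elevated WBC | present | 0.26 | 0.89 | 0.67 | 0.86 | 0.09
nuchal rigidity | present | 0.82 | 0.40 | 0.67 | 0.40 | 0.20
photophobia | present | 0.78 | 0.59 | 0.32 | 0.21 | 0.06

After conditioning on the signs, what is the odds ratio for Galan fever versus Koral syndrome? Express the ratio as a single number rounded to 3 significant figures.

Posterior odds equal prior odds times the likelihood ratio; only the two competing hypotheses matter.
  Galan fever: 0.298 × 0.87 × 0.26 × 0.82 × 0.78 = 0.043114
  Koral syndrome: 0.202 × 0.41 × 0.86 × 0.40 × 0.21 = 0.0059829
Posterior odds = 0.043114 / 0.0059829 ≈ 7.21.

7.21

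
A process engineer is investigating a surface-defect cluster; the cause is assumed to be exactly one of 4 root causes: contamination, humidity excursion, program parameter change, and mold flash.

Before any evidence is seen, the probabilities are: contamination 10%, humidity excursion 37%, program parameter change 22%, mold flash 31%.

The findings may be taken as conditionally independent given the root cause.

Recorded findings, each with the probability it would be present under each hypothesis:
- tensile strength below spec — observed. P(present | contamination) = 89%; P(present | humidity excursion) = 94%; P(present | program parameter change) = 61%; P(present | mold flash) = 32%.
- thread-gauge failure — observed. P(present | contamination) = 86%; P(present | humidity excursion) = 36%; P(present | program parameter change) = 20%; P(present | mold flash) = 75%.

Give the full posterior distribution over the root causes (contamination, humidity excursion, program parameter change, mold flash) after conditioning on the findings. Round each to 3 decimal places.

Multiply each prior by the joint likelihood of the evidence pattern:
  contamination: 0.10 × 0.89 × 0.86 = 0.07654
  humidity excursion: 0.37 × 0.94 × 0.36 = 0.12521
  program parameter change: 0.22 × 0.61 × 0.20 = 0.02684
  mold flash: 0.31 × 0.32 × 0.75 = 0.0744
Normalizing constant Z = 0.07654 + 0.12521 + 0.02684 + 0.0744 = 0.30299.
P(contamination | evidence) = 0.07654 / 0.30299 ≈ 0.253
P(humidity excursion | evidence) = 0.12521 / 0.30299 ≈ 0.413
P(program parameter change | evidence) = 0.02684 / 0.30299 ≈ 0.089
P(mold flash | evidence) = 0.0744 / 0.30299 ≈ 0.246

0.253, 0.413, 0.089, 0.246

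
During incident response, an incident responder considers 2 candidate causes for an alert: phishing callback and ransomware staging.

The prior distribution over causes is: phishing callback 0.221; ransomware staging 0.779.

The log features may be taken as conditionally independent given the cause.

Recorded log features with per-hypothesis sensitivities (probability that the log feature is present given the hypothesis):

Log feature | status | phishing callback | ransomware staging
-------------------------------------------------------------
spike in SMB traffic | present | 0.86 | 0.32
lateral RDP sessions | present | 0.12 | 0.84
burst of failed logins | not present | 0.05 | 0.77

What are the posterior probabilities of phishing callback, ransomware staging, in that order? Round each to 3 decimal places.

0.310, 0.690

For each hypothesis, the unnormalized posterior weight is prior × product of the log feature likelihoods (using 1 − P(present | H) for each absent log feature):
  phishing callback: 0.221 × 0.86 × 0.12 × (1 − 0.05) = 0.021667
  ransomware staging: 0.779 × 0.32 × 0.84 × (1 − 0.77) = 0.048161
The unnormalized weights sum to 0.069828.
P(phishing callback | evidence) = 0.021667 / 0.069828 ≈ 0.310
P(ransomware staging | evidence) = 0.048161 / 0.069828 ≈ 0.690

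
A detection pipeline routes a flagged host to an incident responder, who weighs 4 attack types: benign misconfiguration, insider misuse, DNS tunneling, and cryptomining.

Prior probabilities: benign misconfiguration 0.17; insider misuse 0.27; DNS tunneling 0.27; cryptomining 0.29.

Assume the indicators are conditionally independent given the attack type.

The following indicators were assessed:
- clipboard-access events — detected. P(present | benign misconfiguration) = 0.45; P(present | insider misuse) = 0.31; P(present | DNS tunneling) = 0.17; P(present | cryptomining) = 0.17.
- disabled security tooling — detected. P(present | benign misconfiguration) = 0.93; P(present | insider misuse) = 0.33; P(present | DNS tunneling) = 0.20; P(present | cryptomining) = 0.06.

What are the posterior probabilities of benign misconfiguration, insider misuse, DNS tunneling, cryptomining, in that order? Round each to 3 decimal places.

0.642, 0.249, 0.083, 0.027

For each hypothesis, the unnormalized posterior weight is prior × product of the indicator likelihoods:
  benign misconfiguration: 0.17 × 0.45 × 0.93 = 0.071145
  insider misuse: 0.27 × 0.31 × 0.33 = 0.027621
  DNS tunneling: 0.27 × 0.17 × 0.20 = 0.00918
  cryptomining: 0.29 × 0.17 × 0.06 = 0.002958
Normalizing constant Z = 0.071145 + 0.027621 + 0.00918 + 0.002958 = 0.1109.
P(benign misconfiguration | evidence) = 0.071145 / 0.1109 ≈ 0.642
P(insider misuse | evidence) = 0.027621 / 0.1109 ≈ 0.249
P(DNS tunneling | evidence) = 0.00918 / 0.1109 ≈ 0.083
P(cryptomining | evidence) = 0.002958 / 0.1109 ≈ 0.027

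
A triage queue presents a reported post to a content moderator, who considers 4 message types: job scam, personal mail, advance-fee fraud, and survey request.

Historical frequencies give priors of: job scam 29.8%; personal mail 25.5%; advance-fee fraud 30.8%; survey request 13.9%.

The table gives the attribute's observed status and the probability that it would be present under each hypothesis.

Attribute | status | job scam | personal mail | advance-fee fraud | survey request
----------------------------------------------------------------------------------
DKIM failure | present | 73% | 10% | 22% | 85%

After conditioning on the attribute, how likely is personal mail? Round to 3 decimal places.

0.059

By Bayes' rule, the unnormalized weight for each hypothesis is prior × likelihood:
  job scam: 0.298 × 0.73 = 0.21754
  personal mail: 0.255 × 0.10 = 0.0255
  advance-fee fraud: 0.308 × 0.22 = 0.06776
  survey request: 0.139 × 0.85 = 0.11815
The unnormalized weights sum to 0.42895.
P(personal mail | evidence) = 0.0255 / 0.42895 ≈ 0.059.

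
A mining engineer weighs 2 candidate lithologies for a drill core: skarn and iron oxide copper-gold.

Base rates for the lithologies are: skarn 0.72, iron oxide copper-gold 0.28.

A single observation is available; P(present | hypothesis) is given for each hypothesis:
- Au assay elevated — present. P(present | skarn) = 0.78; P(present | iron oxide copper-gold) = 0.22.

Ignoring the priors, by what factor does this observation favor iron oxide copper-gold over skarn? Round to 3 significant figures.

The Bayes factor is the ratio of the two likelihoods.
  iron oxide copper-gold: 0.22
  skarn: 0.78
Bayes factor = 0.22 / 0.78 ≈ 0.282

0.282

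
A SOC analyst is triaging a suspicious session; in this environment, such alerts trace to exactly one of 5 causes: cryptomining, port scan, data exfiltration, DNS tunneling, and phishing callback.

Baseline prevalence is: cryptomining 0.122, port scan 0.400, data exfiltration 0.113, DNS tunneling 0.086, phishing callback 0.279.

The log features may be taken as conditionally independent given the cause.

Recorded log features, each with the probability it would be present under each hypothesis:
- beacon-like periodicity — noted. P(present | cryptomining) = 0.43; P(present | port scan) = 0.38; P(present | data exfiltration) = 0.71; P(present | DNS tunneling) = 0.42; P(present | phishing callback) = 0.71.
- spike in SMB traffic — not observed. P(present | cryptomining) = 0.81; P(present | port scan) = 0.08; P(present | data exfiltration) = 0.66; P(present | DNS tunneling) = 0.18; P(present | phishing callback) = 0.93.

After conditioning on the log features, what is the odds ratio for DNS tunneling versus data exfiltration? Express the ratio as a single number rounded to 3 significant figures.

1.09

Unnormalized posterior weight (prior times the log feature likelihoods) for each of the two hypotheses (using 1 − P(present | H) for each absent log feature):
  DNS tunneling: 0.086 × 0.42 × (1 − 0.18) = 0.029618
  data exfiltration: 0.113 × 0.71 × (1 − 0.66) = 0.027278
Odds(DNS tunneling : data exfiltration) = 0.029618 / 0.027278 ≈ 1.09.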